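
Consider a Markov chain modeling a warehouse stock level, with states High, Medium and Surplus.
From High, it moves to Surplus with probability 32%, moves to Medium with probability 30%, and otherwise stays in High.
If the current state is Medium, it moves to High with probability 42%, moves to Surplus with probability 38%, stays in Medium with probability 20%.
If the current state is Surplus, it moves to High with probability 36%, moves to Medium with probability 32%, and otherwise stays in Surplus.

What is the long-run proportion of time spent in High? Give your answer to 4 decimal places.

0.3844

Let the stationary distribution be π with π = πP and π_1 + π_2 + π_3 = 1.
π_1 = 0.38·π_1 + 0.42·π_2 + 0.36·π_3
π_2 = 0.3·π_1 + 0.2·π_2 + 0.32·π_3
Solving with the normalization constraint gives π = (0.3844, 0.2788, 0.3367).
So the stationary probability of High is 0.3844.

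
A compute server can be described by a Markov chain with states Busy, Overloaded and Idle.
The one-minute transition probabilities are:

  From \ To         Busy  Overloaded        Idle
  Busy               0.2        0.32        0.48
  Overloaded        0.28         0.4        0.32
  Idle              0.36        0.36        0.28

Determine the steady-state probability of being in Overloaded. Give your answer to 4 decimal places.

Let the stationary distribution be π with π = πP and π_1 + π_2 + π_3 = 1.
π_1 = 0.2·π_1 + 0.28·π_2 + 0.36·π_3
π_2 = 0.32·π_1 + 0.4·π_2 + 0.36·π_3
Solving with the normalization constraint gives π = (0.2853, 0.3631, 0.3516).
So the stationary probability of Overloaded is 0.3631.

0.3631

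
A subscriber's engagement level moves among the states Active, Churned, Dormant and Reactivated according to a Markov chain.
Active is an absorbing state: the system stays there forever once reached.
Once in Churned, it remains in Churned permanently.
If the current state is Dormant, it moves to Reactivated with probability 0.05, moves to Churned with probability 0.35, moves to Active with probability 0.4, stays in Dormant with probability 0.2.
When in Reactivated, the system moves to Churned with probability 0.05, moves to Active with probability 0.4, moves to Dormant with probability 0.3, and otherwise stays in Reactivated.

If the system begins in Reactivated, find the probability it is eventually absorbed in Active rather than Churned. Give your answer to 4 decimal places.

0.7521

Let h(s) be the probability of absorption at Active starting from transient state s. Then h(Active) = 1 and h(Churned) = 0. By first-step analysis:
h(Dormant) = 0.4·1 + 0.35·0 + 0.2·h(Dormant) + 0.05·h(Reactivated)
h(Reactivated) = 0.4·1 + 0.05·0 + 0.3·h(Dormant) + 0.25·h(Reactivated)
Solving: h(Dormant) = 0.5470, h(Reactivated) = 0.7521.
Starting from Reactivated, the probability is 0.7521.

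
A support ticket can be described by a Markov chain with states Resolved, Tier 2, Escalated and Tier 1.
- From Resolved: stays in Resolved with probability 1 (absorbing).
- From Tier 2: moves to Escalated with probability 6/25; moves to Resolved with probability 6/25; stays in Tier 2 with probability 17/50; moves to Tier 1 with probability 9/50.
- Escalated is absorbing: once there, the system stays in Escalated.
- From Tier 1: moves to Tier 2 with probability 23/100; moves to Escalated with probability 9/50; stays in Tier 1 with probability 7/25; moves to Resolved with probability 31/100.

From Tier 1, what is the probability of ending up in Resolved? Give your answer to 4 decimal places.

0.5989

Let h(s) be the probability of absorption at Resolved starting from transient state s. Then h(Resolved) = 1 and h(Escalated) = 0. By first-step analysis:
h(Tier 2) = 0.24·1 + 0.34·h(Tier 2) + 0.24·0 + 0.18·h(Tier 1)
h(Tier 1) = 0.31·1 + 0.23·h(Tier 2) + 0.18·0 + 0.28·h(Tier 1)
Solving: h(Tier 2) = 0.5270, h(Tier 1) = 0.5989.
Starting from Tier 1, the probability is 0.5989.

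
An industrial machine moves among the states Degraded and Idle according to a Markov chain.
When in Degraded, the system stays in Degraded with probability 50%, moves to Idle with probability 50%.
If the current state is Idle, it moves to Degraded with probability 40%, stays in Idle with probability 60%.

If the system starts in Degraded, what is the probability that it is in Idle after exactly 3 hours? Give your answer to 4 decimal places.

0.5550

Propagate the distribution vector 3 hours from Degraded.
After 0 hours: (1.0000, 0.0000)
After 1 hour: (0.5000, 0.5000)
After 2 hours: (0.4500, 0.5500)
After 3 hours: (0.4450, 0.5550)
P(in Idle after 3 hours) = 0.5550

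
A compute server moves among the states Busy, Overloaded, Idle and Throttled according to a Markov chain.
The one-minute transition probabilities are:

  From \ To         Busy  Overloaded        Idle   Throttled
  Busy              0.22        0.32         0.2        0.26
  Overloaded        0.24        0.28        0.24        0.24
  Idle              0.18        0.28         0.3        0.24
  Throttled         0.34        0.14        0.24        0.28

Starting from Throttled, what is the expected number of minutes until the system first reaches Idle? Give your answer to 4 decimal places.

Let t(s) be the expected number of minutes to first reach Idle from state s, with t(Idle) = 0. Conditioning on the first minute:
t(Busy) = 1 + 0.22·t(Busy) + 0.32·t(Overloaded) + 0.26·t(Throttled)
t(Overloaded) = 1 + 0.24·t(Busy) + 0.28·t(Overloaded) + 0.24·t(Throttled)
t(Throttled) = 1 + 0.34·t(Busy) + 0.14·t(Overloaded) + 0.28·t(Throttled)
Solving: t(Busy) = 4.5268, t(Overloaded) = 4.3557, t(Throttled) = 4.3735.
Expected minutes from Throttled to Idle: 4.3735.

4.3735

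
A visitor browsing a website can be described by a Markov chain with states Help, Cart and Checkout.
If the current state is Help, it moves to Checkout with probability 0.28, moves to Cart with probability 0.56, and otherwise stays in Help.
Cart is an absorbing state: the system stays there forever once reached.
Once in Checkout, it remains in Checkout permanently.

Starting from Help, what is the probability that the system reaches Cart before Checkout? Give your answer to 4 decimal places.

0.6667

Let h(s) be the probability of absorption at Cart starting from transient state s. Then h(Cart) = 1 and h(Checkout) = 0. By first-step analysis:
h(Help) = 0.16·h(Help) + 0.56·1 + 0.28·0
Solving: h(Help) = 0.6667.
Starting from Help, the probability is 0.6667.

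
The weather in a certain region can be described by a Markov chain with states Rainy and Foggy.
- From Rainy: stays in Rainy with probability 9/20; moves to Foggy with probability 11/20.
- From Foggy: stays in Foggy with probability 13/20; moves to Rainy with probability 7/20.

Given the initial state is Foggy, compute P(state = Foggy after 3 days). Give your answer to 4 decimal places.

0.6115

Propagate the distribution vector 3 days from Foggy.
After 0 days: (0.0000, 1.0000)
After 1 day: (0.3500, 0.6500)
After 2 days: (0.3850, 0.6150)
After 3 days: (0.3885, 0.6115)
P(in Foggy after 3 days) = 0.6115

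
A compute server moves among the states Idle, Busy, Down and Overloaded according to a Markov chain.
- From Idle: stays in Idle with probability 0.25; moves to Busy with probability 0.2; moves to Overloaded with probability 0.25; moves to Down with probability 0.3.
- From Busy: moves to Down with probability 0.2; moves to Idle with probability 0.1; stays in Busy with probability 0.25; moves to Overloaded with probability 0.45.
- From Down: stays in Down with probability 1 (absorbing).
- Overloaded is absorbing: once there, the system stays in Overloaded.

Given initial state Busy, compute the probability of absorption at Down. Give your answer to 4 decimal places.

0.3318

Let h(s) be the probability of absorption at Down starting from transient state s. Then h(Down) = 1 and h(Overloaded) = 0. By first-step analysis:
h(Idle) = 0.25·h(Idle) + 0.2·h(Busy) + 0.3·1 + 0.25·0
h(Busy) = 0.1·h(Idle) + 0.25·h(Busy) + 0.2·1 + 0.45·0
Solving: h(Idle) = 0.4885, h(Busy) = 0.3318.
Starting from Busy, the probability is 0.3318.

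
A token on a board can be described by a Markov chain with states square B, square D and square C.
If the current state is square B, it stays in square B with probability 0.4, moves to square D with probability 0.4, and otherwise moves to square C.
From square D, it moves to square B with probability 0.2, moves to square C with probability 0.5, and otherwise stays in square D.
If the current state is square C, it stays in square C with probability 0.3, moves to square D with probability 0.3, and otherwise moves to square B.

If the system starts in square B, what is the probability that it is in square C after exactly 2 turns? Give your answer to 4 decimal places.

Sum over the intermediate state after 1 turn:
P = P(square B→square B)·P(square B→square C) + P(square B→square D)·P(square D→square C) + P(square B→square C)·P(square C→square C)
  = 0.4×0.2 + 0.4×0.5 + 0.2×0.3
  = 0.0800 + 0.2000 + 0.0600 = 0.3400

0.3400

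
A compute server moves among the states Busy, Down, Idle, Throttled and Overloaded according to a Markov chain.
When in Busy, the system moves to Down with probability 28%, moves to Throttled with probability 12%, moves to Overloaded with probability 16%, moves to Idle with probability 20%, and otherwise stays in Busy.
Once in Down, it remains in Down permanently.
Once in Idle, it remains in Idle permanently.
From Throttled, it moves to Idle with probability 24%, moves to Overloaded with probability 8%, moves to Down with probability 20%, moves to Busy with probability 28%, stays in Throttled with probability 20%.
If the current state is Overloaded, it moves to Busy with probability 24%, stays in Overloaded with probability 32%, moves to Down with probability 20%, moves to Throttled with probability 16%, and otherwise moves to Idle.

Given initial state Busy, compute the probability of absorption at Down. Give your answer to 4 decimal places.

0.5803

Let h(s) be the probability of absorption at Down starting from transient state s. Then h(Down) = 1 and h(Idle) = 0. By first-step analysis:
h(Busy) = 0.24·h(Busy) + 0.28·1 + 0.2·0 + 0.12·h(Throttled) + 0.16·h(Overloaded)
h(Throttled) = 0.28·h(Busy) + 0.2·1 + 0.24·0 + 0.2·h(Throttled) + 0.08·h(Overloaded)
h(Overloaded) = 0.24·h(Busy) + 0.2·1 + 0.08·0 + 0.16·h(Throttled) + 0.32·h(Overloaded)
Solving: h(Busy) = 0.5803, h(Throttled) = 0.5151, h(Overloaded) = 0.6201.
Starting from Busy, the probability is 0.5803.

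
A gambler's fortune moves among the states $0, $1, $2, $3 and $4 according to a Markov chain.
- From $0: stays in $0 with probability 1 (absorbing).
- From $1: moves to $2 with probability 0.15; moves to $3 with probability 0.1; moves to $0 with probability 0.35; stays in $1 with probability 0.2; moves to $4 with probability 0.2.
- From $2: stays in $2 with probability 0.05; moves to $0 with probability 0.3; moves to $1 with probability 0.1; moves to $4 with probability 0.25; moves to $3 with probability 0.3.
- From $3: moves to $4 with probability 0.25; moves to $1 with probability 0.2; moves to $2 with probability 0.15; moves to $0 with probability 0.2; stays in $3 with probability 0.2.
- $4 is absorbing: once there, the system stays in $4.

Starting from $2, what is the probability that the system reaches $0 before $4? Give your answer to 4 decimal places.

0.5372

Let h(s) be the probability of absorption at $0 starting from transient state s. Then h($0) = 1 and h($4) = 0. By first-step analysis:
h($1) = 0.35·1 + 0.2·h($1) + 0.15·h($2) + 0.1·h($3) + 0.2·0
h($2) = 0.3·1 + 0.1·h($1) + 0.05·h($2) + 0.3·h($3) + 0.25·0
h($3) = 0.2·1 + 0.2·h($1) + 0.15·h($2) + 0.2·h($3) + 0.25·0
Solving: h($1) = 0.6008, h($2) = 0.5372, h($3) = 0.5009.
Starting from $2, the probability is 0.5372.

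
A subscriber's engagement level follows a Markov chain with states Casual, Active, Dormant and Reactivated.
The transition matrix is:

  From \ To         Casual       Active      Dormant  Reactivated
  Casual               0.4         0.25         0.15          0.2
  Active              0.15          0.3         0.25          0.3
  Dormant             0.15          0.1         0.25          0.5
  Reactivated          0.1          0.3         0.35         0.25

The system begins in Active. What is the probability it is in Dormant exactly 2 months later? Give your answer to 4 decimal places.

Propagate the distribution vector 2 months from Active.
After 0 months: (0.0000, 1.0000, 0.0000, 0.0000)
After 1 month: (0.1500, 0.3000, 0.2500, 0.3000)
After 2 months: (0.1725, 0.2425, 0.2650, 0.3200)
P(in Dormant after 2 months) = 0.2650

0.2650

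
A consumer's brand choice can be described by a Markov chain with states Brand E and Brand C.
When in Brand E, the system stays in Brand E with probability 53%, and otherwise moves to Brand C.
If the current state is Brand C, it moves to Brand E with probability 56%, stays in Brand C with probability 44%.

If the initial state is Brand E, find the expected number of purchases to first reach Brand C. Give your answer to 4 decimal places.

Let t(s) be the expected number of purchases to first reach Brand C from state s, with t(Brand C) = 0. Conditioning on the first purchase:
t(Brand E) = 1 + 0.53·t(Brand E)
Solving: t(Brand E) = 2.1277.
Expected purchases from Brand E to Brand C: 2.1277.

2.1277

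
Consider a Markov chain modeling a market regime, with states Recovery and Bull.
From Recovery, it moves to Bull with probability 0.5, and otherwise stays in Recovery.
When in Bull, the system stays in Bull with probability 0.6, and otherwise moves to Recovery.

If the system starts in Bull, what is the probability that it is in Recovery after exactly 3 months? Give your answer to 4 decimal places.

Propagate the distribution vector 3 months from Bull.
After 0 months: (0.0000, 1.0000)
After 1 month: (0.4000, 0.6000)
After 2 months: (0.4400, 0.5600)
After 3 months: (0.4440, 0.5560)
P(in Recovery after 3 months) = 0.4440

0.4440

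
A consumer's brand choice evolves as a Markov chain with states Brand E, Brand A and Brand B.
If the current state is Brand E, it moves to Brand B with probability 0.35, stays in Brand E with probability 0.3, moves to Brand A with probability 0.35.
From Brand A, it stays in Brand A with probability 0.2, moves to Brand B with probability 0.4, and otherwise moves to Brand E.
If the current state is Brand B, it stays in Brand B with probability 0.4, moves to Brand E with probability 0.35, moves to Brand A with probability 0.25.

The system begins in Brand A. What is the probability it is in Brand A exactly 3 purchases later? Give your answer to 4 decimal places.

0.2700

Propagate the distribution vector 3 purchases from Brand A.
After 0 purchases: (0.0000, 1.0000, 0.0000)
After 1 purchase: (0.4000, 0.2000, 0.4000)
After 2 purchases: (0.3400, 0.2800, 0.3800)
After 3 purchases: (0.3470, 0.2700, 0.3830)
P(in Brand A after 3 purchases) = 0.2700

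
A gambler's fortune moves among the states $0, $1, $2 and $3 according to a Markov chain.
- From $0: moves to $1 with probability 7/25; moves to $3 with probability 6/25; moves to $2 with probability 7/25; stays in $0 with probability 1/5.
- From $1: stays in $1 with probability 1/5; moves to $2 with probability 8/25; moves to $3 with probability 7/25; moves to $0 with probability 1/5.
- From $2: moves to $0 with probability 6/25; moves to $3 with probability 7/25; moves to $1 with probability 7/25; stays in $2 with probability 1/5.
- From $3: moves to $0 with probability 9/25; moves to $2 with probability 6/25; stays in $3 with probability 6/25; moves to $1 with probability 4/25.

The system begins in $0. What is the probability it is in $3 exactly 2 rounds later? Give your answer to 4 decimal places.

Propagate the distribution vector 2 rounds from $0.
After 0 rounds: (1.0000, 0.0000, 0.0000, 0.0000)
After 1 round: (0.2000, 0.2800, 0.2800, 0.2400)
After 2 rounds: (0.2496, 0.2288, 0.2592, 0.2624)
P(in $3 after 2 rounds) = 0.2624

0.2624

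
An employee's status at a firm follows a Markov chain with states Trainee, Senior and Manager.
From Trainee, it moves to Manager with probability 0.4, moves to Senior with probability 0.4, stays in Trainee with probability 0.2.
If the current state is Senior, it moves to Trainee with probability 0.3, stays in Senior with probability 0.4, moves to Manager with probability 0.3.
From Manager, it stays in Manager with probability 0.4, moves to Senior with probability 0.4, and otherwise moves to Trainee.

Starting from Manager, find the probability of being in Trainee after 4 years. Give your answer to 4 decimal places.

0.2400

Propagate the distribution vector 4 years from Manager.
After 0 years: (0.0000, 0.0000, 1.0000)
After 1 year: (0.2000, 0.4000, 0.4000)
After 2 years: (0.2400, 0.4000, 0.3600)
After 3 years: (0.2400, 0.4000, 0.3600)
After 4 years: (0.2400, 0.4000, 0.3600)
P(in Trainee after 4 years) = 0.2400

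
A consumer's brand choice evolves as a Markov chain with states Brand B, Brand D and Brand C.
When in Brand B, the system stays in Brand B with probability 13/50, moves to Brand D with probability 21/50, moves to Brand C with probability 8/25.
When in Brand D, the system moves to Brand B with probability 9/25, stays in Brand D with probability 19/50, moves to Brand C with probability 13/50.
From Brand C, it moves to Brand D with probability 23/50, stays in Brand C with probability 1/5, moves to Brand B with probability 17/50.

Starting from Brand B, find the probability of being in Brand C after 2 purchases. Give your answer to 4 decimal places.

Sum over the intermediate state after 1 purchase:
P = P(Brand B→Brand B)·P(Brand B→Brand C) + P(Brand B→Brand D)·P(Brand D→Brand C) + P(Brand B→Brand C)·P(Brand C→Brand C)
  = 0.26×0.32 + 0.42×0.26 + 0.32×0.2
  = 0.0832 + 0.1092 + 0.0640 = 0.2564

0.2564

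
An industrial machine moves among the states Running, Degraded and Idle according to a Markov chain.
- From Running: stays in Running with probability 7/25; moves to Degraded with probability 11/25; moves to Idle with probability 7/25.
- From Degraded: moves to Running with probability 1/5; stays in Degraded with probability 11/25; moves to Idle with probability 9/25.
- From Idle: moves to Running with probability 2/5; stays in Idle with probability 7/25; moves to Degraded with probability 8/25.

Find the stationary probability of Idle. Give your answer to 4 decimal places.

Let the stationary distribution be π with π = πP and π_1 + π_2 + π_3 = 1.
π_1 = 0.28·π_1 + 0.2·π_2 + 0.4·π_3
π_2 = 0.44·π_1 + 0.44·π_2 + 0.32·π_3
Solving with the normalization constraint gives π = (0.2853, 0.4025, 0.3122).
So the stationary probability of Idle is 0.3122.

0.3122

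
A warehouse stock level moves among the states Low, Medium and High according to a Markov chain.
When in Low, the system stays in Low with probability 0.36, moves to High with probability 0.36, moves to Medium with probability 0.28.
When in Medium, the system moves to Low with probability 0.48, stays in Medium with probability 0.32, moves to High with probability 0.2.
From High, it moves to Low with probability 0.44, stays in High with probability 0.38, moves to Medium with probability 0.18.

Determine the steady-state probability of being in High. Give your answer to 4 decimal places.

0.3253

Let the stationary distribution be π with π = πP and π_1 + π_2 + π_3 = 1.
π_1 = 0.36·π_1 + 0.48·π_2 + 0.44·π_3
π_2 = 0.28·π_1 + 0.32·π_2 + 0.18·π_3
Solving with the normalization constraint gives π = (0.4170, 0.2578, 0.3253).
So the stationary probability of High is 0.3253.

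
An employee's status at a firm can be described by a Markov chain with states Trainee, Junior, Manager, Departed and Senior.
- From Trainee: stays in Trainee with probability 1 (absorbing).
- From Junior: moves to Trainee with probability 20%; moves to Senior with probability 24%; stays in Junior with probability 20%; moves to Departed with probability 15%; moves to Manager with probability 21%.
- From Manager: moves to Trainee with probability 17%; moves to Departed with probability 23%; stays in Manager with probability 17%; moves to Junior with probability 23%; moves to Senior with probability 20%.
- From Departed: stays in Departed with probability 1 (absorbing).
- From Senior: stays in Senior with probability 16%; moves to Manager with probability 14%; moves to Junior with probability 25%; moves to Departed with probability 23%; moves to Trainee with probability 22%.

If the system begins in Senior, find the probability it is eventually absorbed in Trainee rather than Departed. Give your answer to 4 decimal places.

Let h(s) be the probability of absorption at Trainee starting from transient state s. Then h(Trainee) = 1 and h(Departed) = 0. By first-step analysis:
h(Junior) = 0.2·1 + 0.2·h(Junior) + 0.21·h(Manager) + 0.15·0 + 0.24·h(Senior)
h(Manager) = 0.17·1 + 0.23·h(Junior) + 0.17·h(Manager) + 0.23·0 + 0.2·h(Senior)
h(Senior) = 0.22·1 + 0.25·h(Junior) + 0.14·h(Manager) + 0.23·0 + 0.16·h(Senior)
Solving: h(Junior) = 0.5216, h(Manager) = 0.4687, h(Senior) = 0.4953.
Starting from Senior, the probability is 0.4953.

0.4953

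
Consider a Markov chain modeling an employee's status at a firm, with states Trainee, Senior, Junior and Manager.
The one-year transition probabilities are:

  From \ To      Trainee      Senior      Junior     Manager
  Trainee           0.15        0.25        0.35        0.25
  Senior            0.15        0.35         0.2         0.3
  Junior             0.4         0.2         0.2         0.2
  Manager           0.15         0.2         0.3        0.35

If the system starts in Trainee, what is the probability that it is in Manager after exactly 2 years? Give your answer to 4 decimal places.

0.2700

Propagate the distribution vector 2 years from Trainee.
After 0 years: (1.0000, 0.0000, 0.0000, 0.0000)
After 1 year: (0.1500, 0.2500, 0.3500, 0.2500)
After 2 years: (0.2375, 0.2450, 0.2475, 0.2700)
P(in Manager after 2 years) = 0.2700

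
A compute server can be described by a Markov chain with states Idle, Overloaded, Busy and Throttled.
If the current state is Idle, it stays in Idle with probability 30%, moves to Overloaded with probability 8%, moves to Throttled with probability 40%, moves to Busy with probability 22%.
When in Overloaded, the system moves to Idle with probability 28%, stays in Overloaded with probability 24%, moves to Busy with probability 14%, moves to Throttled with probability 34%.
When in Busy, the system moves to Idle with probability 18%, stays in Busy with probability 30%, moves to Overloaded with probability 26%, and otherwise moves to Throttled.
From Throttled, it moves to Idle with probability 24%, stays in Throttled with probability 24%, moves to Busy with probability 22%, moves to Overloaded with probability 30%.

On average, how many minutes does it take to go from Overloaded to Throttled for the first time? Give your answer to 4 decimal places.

2.9359

Let t(s) be the expected number of minutes to first reach Throttled from state s, with t(Throttled) = 0. Conditioning on the first minute:
t(Idle) = 1 + 0.3·t(Idle) + 0.08·t(Overloaded) + 0.22·t(Busy)
t(Overloaded) = 1 + 0.28·t(Idle) + 0.24·t(Overloaded) + 0.14·t(Busy)
t(Busy) = 1 + 0.18·t(Idle) + 0.26·t(Overloaded) + 0.3·t(Busy)
Solving: t(Idle) = 2.7805, t(Overloaded) = 2.9359, t(Busy) = 3.2341.
Expected minutes from Overloaded to Throttled: 2.9359.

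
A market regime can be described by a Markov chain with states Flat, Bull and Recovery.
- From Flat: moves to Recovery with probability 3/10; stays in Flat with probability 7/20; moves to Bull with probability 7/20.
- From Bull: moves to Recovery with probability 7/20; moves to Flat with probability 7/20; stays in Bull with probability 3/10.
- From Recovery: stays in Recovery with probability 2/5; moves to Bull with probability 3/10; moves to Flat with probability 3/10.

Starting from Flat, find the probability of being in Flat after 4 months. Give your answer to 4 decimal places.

0.3325

Propagate the distribution vector 4 months from Flat.
After 0 months: (1.0000, 0.0000, 0.0000)
After 1 month: (0.3500, 0.3500, 0.3000)
After 2 months: (0.3350, 0.3175, 0.3475)
After 3 months: (0.3326, 0.3168, 0.3506)
After 4 months: (0.3325, 0.3166, 0.3509)
P(in Flat after 4 months) = 0.3325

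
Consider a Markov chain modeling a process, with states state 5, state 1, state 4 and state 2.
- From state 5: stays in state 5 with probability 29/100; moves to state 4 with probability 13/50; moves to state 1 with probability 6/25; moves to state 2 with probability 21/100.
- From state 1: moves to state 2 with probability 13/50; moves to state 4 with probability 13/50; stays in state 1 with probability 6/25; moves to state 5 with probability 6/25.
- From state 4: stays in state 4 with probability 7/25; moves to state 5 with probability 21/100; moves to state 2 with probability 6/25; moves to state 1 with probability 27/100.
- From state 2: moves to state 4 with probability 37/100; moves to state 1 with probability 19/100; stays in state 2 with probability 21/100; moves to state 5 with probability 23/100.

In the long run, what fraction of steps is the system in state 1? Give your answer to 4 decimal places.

Let the stationary distribution be π with π = πP and π_1 + π_2 + π_3 + π_4 = 1.
π_1 = 0.29·π_1 + 0.24·π_2 + 0.21·π_3 + 0.23·π_4
π_2 = 0.24·π_1 + 0.24·π_2 + 0.27·π_3 + 0.19·π_4
π_3 = 0.26·π_1 + 0.26·π_2 + 0.28·π_3 + 0.37·π_4
Solving with the normalization constraint gives π = (0.2410, 0.2372, 0.2912, 0.2306).
So the stationary probability of state 1 is 0.2372.

0.2372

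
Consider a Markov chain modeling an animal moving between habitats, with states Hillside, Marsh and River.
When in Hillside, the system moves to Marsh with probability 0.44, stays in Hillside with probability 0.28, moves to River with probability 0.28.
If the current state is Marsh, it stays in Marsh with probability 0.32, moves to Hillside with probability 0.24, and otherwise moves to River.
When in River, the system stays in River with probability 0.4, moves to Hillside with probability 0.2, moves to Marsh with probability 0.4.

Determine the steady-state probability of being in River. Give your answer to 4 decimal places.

0.3871

Let the stationary distribution be π with π = πP and π_1 + π_2 + π_3 = 1.
π_1 = 0.28·π_1 + 0.24·π_2 + 0.2·π_3
π_2 = 0.44·π_1 + 0.32·π_2 + 0.4·π_3
Solving with the normalization constraint gives π = (0.2339, 0.3790, 0.3871).
So the stationary probability of River is 0.3871.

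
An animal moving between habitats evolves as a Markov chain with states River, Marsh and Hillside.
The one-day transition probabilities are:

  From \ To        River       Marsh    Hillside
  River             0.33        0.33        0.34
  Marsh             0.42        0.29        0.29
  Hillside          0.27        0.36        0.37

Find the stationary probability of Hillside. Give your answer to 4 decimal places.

Let the stationary distribution be π with π = πP and π_1 + π_2 + π_3 = 1.
π_1 = 0.33·π_1 + 0.42·π_2 + 0.27·π_3
π_2 = 0.33·π_1 + 0.29·π_2 + 0.36·π_3
Solving with the normalization constraint gives π = (0.3394, 0.3269, 0.3337).
So the stationary probability of Hillside is 0.3337.

0.3337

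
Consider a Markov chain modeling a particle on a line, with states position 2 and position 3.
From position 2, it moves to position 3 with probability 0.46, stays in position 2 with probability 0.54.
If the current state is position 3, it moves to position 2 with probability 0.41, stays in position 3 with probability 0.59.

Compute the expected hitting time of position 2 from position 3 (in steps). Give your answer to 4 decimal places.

2.4390

Let t(s) be the expected number of steps to first reach position 2 from state s, with t(position 2) = 0. Conditioning on the first step:
t(position 3) = 1 + 0.59·t(position 3)
Solving: t(position 3) = 2.4390.
Expected steps from position 3 to position 2: 2.4390.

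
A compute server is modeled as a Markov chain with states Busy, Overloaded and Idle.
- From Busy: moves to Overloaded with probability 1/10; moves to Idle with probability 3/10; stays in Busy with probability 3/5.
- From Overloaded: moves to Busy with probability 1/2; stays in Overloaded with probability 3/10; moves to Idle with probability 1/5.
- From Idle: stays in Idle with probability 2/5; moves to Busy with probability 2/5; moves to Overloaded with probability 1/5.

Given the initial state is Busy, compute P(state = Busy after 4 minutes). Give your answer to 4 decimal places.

Propagate the distribution vector 4 minutes from Busy.
After 0 minutes: (1.0000, 0.0000, 0.0000)
After 1 minute: (0.6000, 0.1000, 0.3000)
After 2 minutes: (0.5300, 0.1500, 0.3200)
After 3 minutes: (0.5210, 0.1620, 0.3170)
After 4 minutes: (0.5204, 0.1641, 0.3155)
P(in Busy after 4 minutes) = 0.5204

0.5204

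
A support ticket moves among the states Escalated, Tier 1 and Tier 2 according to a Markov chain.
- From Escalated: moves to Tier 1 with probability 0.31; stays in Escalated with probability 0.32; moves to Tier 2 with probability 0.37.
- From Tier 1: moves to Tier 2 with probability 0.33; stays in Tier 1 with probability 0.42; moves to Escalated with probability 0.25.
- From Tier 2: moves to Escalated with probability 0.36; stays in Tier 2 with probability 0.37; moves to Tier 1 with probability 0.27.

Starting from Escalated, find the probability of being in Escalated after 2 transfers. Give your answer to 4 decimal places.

0.3131

Sum over the intermediate state after 1 transfer:
P = P(Escalated→Escalated)·P(Escalated→Escalated) + P(Escalated→Tier 1)·P(Tier 1→Escalated) + P(Escalated→Tier 2)·P(Tier 2→Escalated)
  = 0.32×0.32 + 0.31×0.25 + 0.37×0.36
  = 0.1024 + 0.0775 + 0.1332 = 0.3131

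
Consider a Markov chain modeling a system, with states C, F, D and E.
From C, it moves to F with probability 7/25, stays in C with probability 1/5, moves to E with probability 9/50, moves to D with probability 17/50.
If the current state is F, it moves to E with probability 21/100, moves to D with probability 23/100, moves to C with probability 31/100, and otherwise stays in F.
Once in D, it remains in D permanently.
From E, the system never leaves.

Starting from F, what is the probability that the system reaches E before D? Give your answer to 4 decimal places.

Let h(s) be the probability of absorption at E starting from transient state s. Then h(E) = 1 and h(D) = 0. By first-step analysis:
h(C) = 0.2·h(C) + 0.28·h(F) + 0.34·0 + 0.18·1
h(F) = 0.31·h(C) + 0.25·h(F) + 0.23·0 + 0.21·1
Solving: h(C) = 0.3776, h(F) = 0.4361.
Starting from F, the probability is 0.4361.

0.4361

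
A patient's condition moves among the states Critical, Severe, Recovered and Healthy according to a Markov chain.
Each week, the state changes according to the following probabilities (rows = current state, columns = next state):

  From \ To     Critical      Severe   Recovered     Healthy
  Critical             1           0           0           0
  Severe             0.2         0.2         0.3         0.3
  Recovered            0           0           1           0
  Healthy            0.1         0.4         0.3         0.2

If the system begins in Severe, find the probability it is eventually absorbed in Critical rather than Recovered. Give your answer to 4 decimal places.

Let h(s) be the probability of absorption at Critical starting from transient state s. Then h(Critical) = 1 and h(Recovered) = 0. By first-step analysis:
h(Severe) = 0.2·1 + 0.2·h(Severe) + 0.3·0 + 0.3·h(Healthy)
h(Healthy) = 0.1·1 + 0.4·h(Severe) + 0.3·0 + 0.2·h(Healthy)
Solving: h(Severe) = 0.3654, h(Healthy) = 0.3077.
Starting from Severe, the probability is 0.3654.

0.3654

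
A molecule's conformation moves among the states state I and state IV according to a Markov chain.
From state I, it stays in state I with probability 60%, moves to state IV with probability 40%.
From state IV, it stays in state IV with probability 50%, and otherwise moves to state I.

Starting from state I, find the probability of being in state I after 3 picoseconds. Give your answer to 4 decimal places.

0.5560

Propagate the distribution vector 3 picoseconds from state I.
After 0 picoseconds: (1.0000, 0.0000)
After 1 picosecond: (0.6000, 0.4000)
After 2 picoseconds: (0.5600, 0.4400)
After 3 picoseconds: (0.5560, 0.4440)
P(in state I after 3 picoseconds) = 0.5560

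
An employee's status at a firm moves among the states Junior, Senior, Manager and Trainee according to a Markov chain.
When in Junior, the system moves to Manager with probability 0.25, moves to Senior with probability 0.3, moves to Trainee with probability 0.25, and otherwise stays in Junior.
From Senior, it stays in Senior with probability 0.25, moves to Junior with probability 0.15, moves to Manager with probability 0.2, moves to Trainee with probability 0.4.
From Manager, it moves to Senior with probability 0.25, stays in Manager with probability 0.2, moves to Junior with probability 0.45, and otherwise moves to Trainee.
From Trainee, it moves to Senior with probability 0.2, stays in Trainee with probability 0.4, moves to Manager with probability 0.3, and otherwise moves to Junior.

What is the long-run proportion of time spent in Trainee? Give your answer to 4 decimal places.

0.2951

Let the stationary distribution be π with π = πP and π_1 + π_2 + π_3 + π_4 = 1.
π_1 = 0.2·π_1 + 0.15·π_2 + 0.45·π_3 + 0.1·π_4
π_2 = 0.3·π_1 + 0.25·π_2 + 0.25·π_3 + 0.2·π_4
π_3 = 0.25·π_1 + 0.2·π_2 + 0.2·π_3 + 0.3·π_4
Solving with the normalization constraint gives π = (0.2183, 0.2462, 0.2404, 0.2951).
So the stationary probability of Trainee is 0.2951.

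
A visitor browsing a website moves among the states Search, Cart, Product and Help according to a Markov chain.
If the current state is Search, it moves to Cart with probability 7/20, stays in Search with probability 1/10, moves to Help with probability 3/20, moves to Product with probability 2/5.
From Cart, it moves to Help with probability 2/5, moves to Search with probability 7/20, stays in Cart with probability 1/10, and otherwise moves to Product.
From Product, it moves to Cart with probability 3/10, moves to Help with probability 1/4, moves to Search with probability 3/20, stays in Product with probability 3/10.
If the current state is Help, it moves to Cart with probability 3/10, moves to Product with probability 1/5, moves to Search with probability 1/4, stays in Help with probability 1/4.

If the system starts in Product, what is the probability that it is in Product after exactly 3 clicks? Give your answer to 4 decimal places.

Propagate the distribution vector 3 clicks from Product.
After 0 clicks: (0.0000, 0.0000, 1.0000, 0.0000)
After 1 click: (0.1500, 0.3000, 0.3000, 0.2500)
After 2 clicks: (0.2275, 0.2475, 0.2450, 0.2800)
After 3 clicks: (0.2161, 0.2619, 0.2576, 0.2644)
P(in Product after 3 clicks) = 0.2576

0.2576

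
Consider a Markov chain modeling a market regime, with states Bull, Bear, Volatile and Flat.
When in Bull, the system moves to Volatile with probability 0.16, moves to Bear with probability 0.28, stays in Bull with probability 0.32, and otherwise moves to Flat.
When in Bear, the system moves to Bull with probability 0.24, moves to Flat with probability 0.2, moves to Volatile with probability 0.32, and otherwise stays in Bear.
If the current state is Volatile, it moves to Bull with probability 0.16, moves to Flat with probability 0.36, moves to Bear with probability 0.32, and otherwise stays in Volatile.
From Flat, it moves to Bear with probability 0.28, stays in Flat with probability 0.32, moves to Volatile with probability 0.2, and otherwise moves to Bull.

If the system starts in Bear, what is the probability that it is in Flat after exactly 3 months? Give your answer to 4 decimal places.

0.2762

Propagate the distribution vector 3 months from Bear.
After 0 months: (0.0000, 1.0000, 0.0000, 0.0000)
After 1 month: (0.2400, 0.2400, 0.3200, 0.2000)
After 2 months: (0.2256, 0.2832, 0.2064, 0.2848)
After 3 months: (0.2301, 0.2769, 0.2167, 0.2762)
P(in Flat after 3 months) = 0.2762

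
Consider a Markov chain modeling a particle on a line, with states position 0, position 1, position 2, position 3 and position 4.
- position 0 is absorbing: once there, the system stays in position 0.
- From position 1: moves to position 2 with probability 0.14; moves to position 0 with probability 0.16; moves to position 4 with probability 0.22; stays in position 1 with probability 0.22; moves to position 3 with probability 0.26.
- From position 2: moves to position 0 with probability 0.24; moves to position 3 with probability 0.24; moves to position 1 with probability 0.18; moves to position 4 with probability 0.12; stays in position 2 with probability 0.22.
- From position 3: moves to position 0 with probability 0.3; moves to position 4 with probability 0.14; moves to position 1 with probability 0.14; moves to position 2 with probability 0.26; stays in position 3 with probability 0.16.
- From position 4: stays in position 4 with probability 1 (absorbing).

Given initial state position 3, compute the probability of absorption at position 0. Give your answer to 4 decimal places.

Let h(s) be the probability of absorption at position 0 starting from transient state s. Then h(position 0) = 1 and h(position 4) = 0. By first-step analysis:
h(position 1) = 0.16·1 + 0.22·h(position 1) + 0.14·h(position 2) + 0.26·h(position 3) + 0.22·0
h(position 2) = 0.24·1 + 0.18·h(position 1) + 0.22·h(position 2) + 0.24·h(position 3) + 0.12·0
h(position 3) = 0.3·1 + 0.14·h(position 1) + 0.26·h(position 2) + 0.16·h(position 3) + 0.14·0
Solving: h(position 1) = 0.5309, h(position 2) = 0.6270, h(position 3) = 0.6397.
Starting from position 3, the probability is 0.6397.

0.6397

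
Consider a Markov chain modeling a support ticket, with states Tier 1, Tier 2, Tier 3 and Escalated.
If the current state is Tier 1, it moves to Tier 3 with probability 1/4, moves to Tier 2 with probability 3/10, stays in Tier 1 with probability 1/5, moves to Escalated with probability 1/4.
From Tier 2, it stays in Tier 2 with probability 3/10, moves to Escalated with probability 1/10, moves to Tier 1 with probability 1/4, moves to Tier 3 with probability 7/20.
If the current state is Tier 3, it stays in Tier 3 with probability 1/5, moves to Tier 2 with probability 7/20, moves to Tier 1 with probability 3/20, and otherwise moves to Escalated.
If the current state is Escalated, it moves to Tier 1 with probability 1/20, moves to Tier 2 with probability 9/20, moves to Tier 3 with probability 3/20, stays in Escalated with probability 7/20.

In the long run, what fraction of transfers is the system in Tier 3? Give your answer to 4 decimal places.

0.2489

Let the stationary distribution be π with π = πP and π_1 + π_2 + π_3 + π_4 = 1.
π_1 = 0.2·π_1 + 0.25·π_2 + 0.15·π_3 + 0.05·π_4
π_2 = 0.3·π_1 + 0.3·π_2 + 0.35·π_3 + 0.45·π_4
π_3 = 0.25·π_1 + 0.35·π_2 + 0.2·π_3 + 0.15·π_4
Solving with the normalization constraint gives π = (0.1699, 0.3475, 0.2489, 0.2337).
So the stationary probability of Tier 3 is 0.2489.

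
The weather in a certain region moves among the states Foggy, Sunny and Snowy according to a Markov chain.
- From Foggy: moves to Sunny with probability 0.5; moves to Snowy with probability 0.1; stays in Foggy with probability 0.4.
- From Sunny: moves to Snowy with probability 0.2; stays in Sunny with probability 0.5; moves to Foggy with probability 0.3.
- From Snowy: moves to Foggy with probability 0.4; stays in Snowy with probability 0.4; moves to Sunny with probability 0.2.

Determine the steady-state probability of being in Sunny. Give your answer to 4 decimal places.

0.4384

Let the stationary distribution be π with π = πP and π_1 + π_2 + π_3 = 1.
π_1 = 0.4·π_1 + 0.3·π_2 + 0.4·π_3
π_2 = 0.5·π_1 + 0.5·π_2 + 0.2·π_3
Solving with the normalization constraint gives π = (0.3562, 0.4384, 0.2055).
So the stationary probability of Sunny is 0.4384.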